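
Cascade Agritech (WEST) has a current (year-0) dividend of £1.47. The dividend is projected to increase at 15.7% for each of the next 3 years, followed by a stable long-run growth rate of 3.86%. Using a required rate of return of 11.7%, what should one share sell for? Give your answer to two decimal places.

Two-stage DDM. Project D₁…D_3 at 0.157, terminal growth 0.0386, discount at r = 0.117.
D_1 = 1.7008
D_2 = 1.9678
D_3 = 2.2768
Terminal value at t=3: TV = D_4/(r−g) = 2.3646/(0.117−0.0386) = 30.1613
P₀ = 1.7008/(1+0.117)^1 + 1.9678/(1+0.117)^2 + 2.2768/(1+0.117)^3 + 30.1613/(1+0.117)^3 = 26.3751

£26.38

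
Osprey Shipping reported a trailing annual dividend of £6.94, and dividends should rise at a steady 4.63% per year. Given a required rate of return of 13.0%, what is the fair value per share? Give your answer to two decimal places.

£86.75

Gordon growth model: P₀ = D₁/(r − g). D₁ = 6.94 × (1 + 0.0463) = 7.2613.
P₀ = 7.2613 / (0.13 − 0.0463) = 7.2613 / 0.0837 = 86.7541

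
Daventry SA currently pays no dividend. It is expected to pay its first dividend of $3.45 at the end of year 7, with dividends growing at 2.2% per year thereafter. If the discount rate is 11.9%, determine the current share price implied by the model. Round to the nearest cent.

$18.12

Deferred-dividend DDM. At t=6 the remaining stream is a growing perpetuity with first payment D_7 = 3.45.
V_6 = D_7/(r−g) = 3.45/(0.119−0.022) = 35.5670
P₀ = V_6/(1+r)^6 = 35.5670/(1+0.119)^6 = 18.1162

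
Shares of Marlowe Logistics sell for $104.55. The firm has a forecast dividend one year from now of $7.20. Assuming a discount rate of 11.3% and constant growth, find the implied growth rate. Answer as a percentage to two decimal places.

From P₀ = D₁/(r − g), the implied growth is g = r − D₁/P₀.
g = 0.113 − 7.20/104.55 = 0.113 − 0.06887 = 0.04413

4.41%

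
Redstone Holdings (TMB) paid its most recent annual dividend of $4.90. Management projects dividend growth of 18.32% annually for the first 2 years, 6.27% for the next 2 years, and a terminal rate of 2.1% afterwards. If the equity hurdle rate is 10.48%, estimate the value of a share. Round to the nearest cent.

$84.83

Three-stage DDM. Project D₁…D_4; terminal Gordon value at t=4 with g = 0.021; discount at r = 0.1048.
D_1 = 5.7977
D_2 = 6.8598
D_3 = 7.2899
D_4 = 7.7470
TV_4 = 7.9097/(0.1048−0.021) = 94.3877
P₀ = Σ Dₜ/(1+r)ᵗ + TV_4/(1+r)^4 = 84.8287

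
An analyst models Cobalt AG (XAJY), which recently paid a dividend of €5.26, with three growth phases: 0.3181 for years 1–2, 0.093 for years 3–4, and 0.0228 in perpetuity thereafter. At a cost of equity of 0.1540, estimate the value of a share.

Three-stage DDM. Project D₁…D_4; terminal Gordon value at t=4 with g = 0.0228; discount at r = 0.154.
D_1 = 6.9332
D_2 = 9.1387
D_3 = 9.9886
D_4 = 10.9175
TV_4 = 11.1664/(0.154−0.0228) = 85.1098
P₀ = Σ Dₜ/(1+r)ᵗ + TV_4/(1+r)^4 = 73.5165

€73.52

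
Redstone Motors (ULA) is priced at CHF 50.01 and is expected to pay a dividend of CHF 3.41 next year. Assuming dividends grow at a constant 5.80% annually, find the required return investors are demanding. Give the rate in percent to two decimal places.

12.62%

Rearranging the constant-growth DDM: r = D₁/P₀ + g.
r = 3.4100 / 50.01 + 0.058 = 0.06819 + 0.058 = 0.12619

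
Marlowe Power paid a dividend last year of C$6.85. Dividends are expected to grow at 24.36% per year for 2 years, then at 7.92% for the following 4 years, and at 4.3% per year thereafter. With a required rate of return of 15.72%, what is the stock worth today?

C$96.59

Three-stage DDM. Project D₁…D_6; terminal Gordon value at t=6 with g = 0.043; discount at r = 0.1572.
D_1 = 8.5187
D_2 = 10.5938
D_3 = 11.4328
D_4 = 12.3383
D_5 = 13.3155
D_6 = 14.3701
TV_6 = 14.9880/(0.1572−0.043) = 131.2435
P₀ = Σ Dₜ/(1+r)ᵗ + TV_6/(1+r)^6 = 96.5866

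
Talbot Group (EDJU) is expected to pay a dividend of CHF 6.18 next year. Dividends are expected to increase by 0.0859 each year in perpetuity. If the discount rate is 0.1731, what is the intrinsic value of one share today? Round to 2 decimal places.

Gordon growth model: P₀ = D₁/(r − g), with D₁ = 6.18 given directly.
P₀ = 6.1800 / (0.1731 − 0.0859) = 6.1800 / 0.0872 = 70.8716

CHF 70.87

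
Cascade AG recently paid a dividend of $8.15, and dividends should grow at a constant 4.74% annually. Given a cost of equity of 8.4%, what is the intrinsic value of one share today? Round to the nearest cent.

$233.23

Gordon growth model: P₀ = D₁/(r − g). D₁ = 8.15 × (1 + 0.0474) = 8.5363.
P₀ = 8.5363 / (0.084 − 0.0474) = 8.5363 / 0.0366 = 233.2325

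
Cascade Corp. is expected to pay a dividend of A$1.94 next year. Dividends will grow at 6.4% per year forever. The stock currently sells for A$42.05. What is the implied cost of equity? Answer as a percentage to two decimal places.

11.01%

Rearranging the constant-growth DDM: r = D₁/P₀ + g.
r = 1.9400 / 42.05 + 0.064 = 0.04614 + 0.064 = 0.11014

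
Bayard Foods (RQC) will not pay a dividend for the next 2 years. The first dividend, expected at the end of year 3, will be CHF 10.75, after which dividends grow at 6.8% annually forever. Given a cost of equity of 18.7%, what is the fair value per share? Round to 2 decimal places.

Deferred-dividend DDM. At t=2 the remaining stream is a growing perpetuity with first payment D_3 = 10.75.
V_2 = D_3/(r−g) = 10.75/(0.187−0.068) = 90.3361
P₀ = V_2/(1+r)^2 = 90.3361/(1+0.187)^2 = 64.1151

CHF 64.12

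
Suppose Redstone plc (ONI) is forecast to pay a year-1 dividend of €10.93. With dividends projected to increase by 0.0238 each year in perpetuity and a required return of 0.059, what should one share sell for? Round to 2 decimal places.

Gordon growth model: P₀ = D₁/(r − g), with D₁ = 10.93 given directly.
P₀ = 10.9300 / (0.059 − 0.0238) = 10.9300 / 0.0352 = 310.5114

€310.51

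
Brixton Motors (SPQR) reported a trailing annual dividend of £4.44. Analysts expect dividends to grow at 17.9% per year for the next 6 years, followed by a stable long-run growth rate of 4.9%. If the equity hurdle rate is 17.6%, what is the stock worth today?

£64.12

Two-stage DDM. Project D₁…D_6 at 0.179, terminal growth 0.049, discount at r = 0.176.
D_1 = 5.2348
D_2 = 6.1718
D_3 = 7.2765
D_4 = 8.5790
D_5 = 10.1147
D_6 = 11.9252
Terminal value at t=6: TV = D_7/(r−g) = 12.5095/(0.176−0.049) = 98.5003
P₀ = 5.2348/(1+0.176)^1 + 6.1718/(1+0.176)^2 + 7.2765/(1+0.176)^3 + 8.5790/(1+0.176)^4 + 10.1147/(1+0.176)^5 + 11.9252/(1+0.176)^6 + 98.5003/(1+0.176)^6 = 64.1175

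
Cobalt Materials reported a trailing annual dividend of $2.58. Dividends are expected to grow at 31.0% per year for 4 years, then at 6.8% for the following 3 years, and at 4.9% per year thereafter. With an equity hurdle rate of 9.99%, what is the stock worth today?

$128.92

Three-stage DDM. Project D₁…D_7; terminal Gordon value at t=7 with g = 0.049; discount at r = 0.0999.
D_1 = 3.3798
D_2 = 4.4275
D_3 = 5.8001
D_4 = 7.5981
D_5 = 8.1148
D_6 = 8.6666
D_7 = 9.2559
TV_7 = 9.7094/(0.0999−0.049) = 190.7552
P₀ = Σ Dₜ/(1+r)ᵗ + TV_7/(1+r)^7 = 128.9213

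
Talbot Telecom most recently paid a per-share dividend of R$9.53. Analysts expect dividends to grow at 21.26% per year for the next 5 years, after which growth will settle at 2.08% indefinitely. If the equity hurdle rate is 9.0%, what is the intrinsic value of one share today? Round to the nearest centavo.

Two-stage DDM. Project D₁…D_5 at 0.2126, terminal growth 0.0208, discount at r = 0.09.
D_1 = 11.5561
D_2 = 14.0129
D_3 = 16.9920
D_4 = 20.6046
D_5 = 24.9851
Terminal value at t=5: TV = D_6/(r−g) = 25.5048/(0.09−0.0208) = 368.5660
P₀ = 11.5561/(1+0.09)^1 + 14.0129/(1+0.09)^2 + 16.9920/(1+0.09)^3 + 20.6046/(1+0.09)^4 + 24.9851/(1+0.09)^5 + 368.5660/(1+0.09)^5 = 305.8953

R$305.90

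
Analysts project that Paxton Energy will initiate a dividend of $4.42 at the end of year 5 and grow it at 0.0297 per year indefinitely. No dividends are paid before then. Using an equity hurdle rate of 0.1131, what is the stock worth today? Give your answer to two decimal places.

$34.52

Deferred-dividend DDM. At t=4 the remaining stream is a growing perpetuity with first payment D_5 = 4.42.
V_4 = D_5/(r−g) = 4.42/(0.1131−0.0297) = 52.9976
P₀ = V_4/(1+r)^4 = 52.9976/(1+0.1131)^4 = 34.5239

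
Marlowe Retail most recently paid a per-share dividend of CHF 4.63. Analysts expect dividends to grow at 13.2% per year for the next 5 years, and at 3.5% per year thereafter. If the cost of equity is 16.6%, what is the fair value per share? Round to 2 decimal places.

CHF 52.75

Two-stage DDM. Project D₁…D_5 at 0.132, terminal growth 0.035, discount at r = 0.166.
D_1 = 5.2412
D_2 = 5.9330
D_3 = 6.7161
D_4 = 7.6027
D_5 = 8.6062
Terminal value at t=5: TV = D_6/(r−g) = 8.9075/(0.166−0.035) = 67.9958
P₀ = 5.2412/(1+0.166)^1 + 5.9330/(1+0.166)^2 + 6.7161/(1+0.166)^3 + 7.6027/(1+0.166)^4 + 8.6062/(1+0.166)^5 + 67.9958/(1+0.166)^5 = 52.7512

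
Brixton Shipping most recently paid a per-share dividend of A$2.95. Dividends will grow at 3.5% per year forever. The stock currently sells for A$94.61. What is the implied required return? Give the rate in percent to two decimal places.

6.73%

Rearranging the constant-growth DDM: r = D₁/P₀ + g.
D₁ = 2.95 × (1 + 0.035) = 3.0532.
r = 3.0532 / 94.61 + 0.035 = 0.03227 + 0.035 = 0.06727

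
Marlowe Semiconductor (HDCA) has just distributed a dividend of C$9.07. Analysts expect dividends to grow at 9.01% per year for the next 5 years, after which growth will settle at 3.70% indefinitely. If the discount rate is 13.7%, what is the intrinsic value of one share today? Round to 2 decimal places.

C$116.23

Two-stage DDM. Project D₁…D_5 at 0.0901, terminal growth 0.037, discount at r = 0.137.
D_1 = 9.8872
D_2 = 10.7780
D_3 = 11.7491
D_4 = 12.8077
D_5 = 13.9617
Terminal value at t=5: TV = D_6/(r−g) = 14.4783/(0.137−0.037) = 144.7831
P₀ = 9.8872/(1+0.137)^1 + 10.7780/(1+0.137)^2 + 11.7491/(1+0.137)^3 + 12.8077/(1+0.137)^4 + 13.9617/(1+0.137)^5 + 144.7831/(1+0.137)^5 = 116.2304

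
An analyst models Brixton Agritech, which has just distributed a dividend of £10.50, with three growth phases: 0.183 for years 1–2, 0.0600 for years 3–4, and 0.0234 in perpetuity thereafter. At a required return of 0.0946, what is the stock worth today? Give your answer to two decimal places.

£212.31

Three-stage DDM. Project D₁…D_4; terminal Gordon value at t=4 with g = 0.0234; discount at r = 0.0946.
D_1 = 12.4215
D_2 = 14.6946
D_3 = 15.5763
D_4 = 16.5109
TV_4 = 16.8972/(0.0946−0.0234) = 237.3209
P₀ = Σ Dₜ/(1+r)ᵗ + TV_4/(1+r)^4 = 212.3063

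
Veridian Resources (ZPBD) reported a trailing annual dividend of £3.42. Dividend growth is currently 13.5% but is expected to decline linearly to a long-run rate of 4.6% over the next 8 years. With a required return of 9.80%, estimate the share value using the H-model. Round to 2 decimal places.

H-model: P₀ = D₀[(1+g_L) + H(g_S−g_L)]/(r−g_L), with H = 8/2 = 4.
P₀ = 3.42 × [(1+0.046) + 4×(0.135−0.046)] / (0.098−0.046)
   = 3.42 × 1.4020 / 0.052 = 92.2085

£92.21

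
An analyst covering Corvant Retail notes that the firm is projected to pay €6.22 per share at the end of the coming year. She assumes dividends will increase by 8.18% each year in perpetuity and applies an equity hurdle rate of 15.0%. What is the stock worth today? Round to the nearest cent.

Gordon growth model: P₀ = D₁/(r − g), with D₁ = 6.22 given directly.
P₀ = 6.2200 / (0.15 − 0.0818) = 6.2200 / 0.0682 = 91.2023

€91.20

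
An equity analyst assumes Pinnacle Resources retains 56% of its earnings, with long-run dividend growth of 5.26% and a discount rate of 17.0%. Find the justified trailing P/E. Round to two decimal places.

3.95

Payout ratio b = 1 − 0.56 = 0.44.
Justified trailing P/E = b(1+g)/(r−g) = 0.44×(1+0.0526)/(0.17−0.0526) = 3.9450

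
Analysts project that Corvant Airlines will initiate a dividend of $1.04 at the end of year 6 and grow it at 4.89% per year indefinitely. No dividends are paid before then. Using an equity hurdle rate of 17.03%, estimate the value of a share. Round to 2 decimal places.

$3.90

Deferred-dividend DDM. At t=5 the remaining stream is a growing perpetuity with first payment D_6 = 1.04.
V_5 = D_6/(r−g) = 1.04/(0.1703−0.0489) = 8.5667
P₀ = V_5/(1+r)^5 = 8.5667/(1+0.1703)^5 = 3.9024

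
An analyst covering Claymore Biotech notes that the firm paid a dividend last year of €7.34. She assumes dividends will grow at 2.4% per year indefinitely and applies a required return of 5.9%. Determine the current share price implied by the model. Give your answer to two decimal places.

€214.75

Gordon growth model: P₀ = D₁/(r − g). D₁ = 7.34 × (1 + 0.024) = 7.5162.
P₀ = 7.5162 / (0.059 − 0.024) = 7.5162 / 0.035 = 214.7474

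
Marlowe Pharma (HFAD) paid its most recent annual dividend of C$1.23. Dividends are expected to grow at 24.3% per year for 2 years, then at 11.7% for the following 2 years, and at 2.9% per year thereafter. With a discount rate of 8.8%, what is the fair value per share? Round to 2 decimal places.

C$35.86

Three-stage DDM. Project D₁…D_4; terminal Gordon value at t=4 with g = 0.029; discount at r = 0.088.
D_1 = 1.5289
D_2 = 1.9004
D_3 = 2.1228
D_4 = 2.3711
TV_4 = 2.4399/(0.088−0.029) = 41.3540
P₀ = Σ Dₜ/(1+r)ᵗ + TV_4/(1+r)^4 = 35.8632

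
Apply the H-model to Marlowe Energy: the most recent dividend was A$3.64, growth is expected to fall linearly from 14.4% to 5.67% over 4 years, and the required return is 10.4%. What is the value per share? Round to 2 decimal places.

H-model: P₀ = D₀[(1+g_L) + H(g_S−g_L)]/(r−g_L), with H = 4/2 = 2.
P₀ = 3.64 × [(1+0.0567) + 2×(0.144−0.0567)] / (0.104−0.0567)
   = 3.64 × 1.2313 / 0.0473 = 94.7554

A$94.76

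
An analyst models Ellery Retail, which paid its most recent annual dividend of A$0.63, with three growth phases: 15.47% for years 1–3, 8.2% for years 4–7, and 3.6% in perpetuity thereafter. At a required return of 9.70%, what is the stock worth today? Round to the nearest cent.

A$16.75

Three-stage DDM. Project D₁…D_7; terminal Gordon value at t=7 with g = 0.036; discount at r = 0.097.
D_1 = 0.7275
D_2 = 0.8400
D_3 = 0.9699
D_4 = 1.0495
D_5 = 1.1355
D_6 = 1.2287
D_7 = 1.3294
TV_7 = 1.3773/(0.097−0.036) = 22.5781
P₀ = Σ Dₜ/(1+r)ᵗ + TV_7/(1+r)^7 = 16.7455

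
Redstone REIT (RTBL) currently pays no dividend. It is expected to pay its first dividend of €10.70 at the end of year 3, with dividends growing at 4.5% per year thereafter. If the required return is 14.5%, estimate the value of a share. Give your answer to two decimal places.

€81.62

Deferred-dividend DDM. At t=2 the remaining stream is a growing perpetuity with first payment D_3 = 10.70.
V_2 = D_3/(r−g) = 10.70/(0.145−0.045) = 107.0000
P₀ = V_2/(1+r)^2 = 107.0000/(1+0.145)^2 = 81.6155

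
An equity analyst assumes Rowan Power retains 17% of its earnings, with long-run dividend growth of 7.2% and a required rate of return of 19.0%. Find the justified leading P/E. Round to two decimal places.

7.03

Payout ratio b = 1 − 0.17 = 0.83.
Justified leading P/E = b/(r−g) = 0.83/(0.19−0.072) = 7.0339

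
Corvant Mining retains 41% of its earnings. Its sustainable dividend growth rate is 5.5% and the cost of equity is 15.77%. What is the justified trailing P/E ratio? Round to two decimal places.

Payout ratio b = 1 − 0.41 = 0.59.
Justified trailing P/E = b(1+g)/(r−g) = 0.59×(1+0.055)/(0.1577−0.055) = 6.0609

6.06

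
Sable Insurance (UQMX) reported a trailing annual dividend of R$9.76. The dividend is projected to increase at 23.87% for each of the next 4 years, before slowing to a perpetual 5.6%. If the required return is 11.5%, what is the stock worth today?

Two-stage DDM. Project D₁…D_4 at 0.2387, terminal growth 0.056, discount at r = 0.115.
D_1 = 12.0897
D_2 = 14.9755
D_3 = 18.5502
D_4 = 22.9781
Terminal value at t=4: TV = D_5/(r−g) = 24.2649/(0.115−0.056) = 411.2693
P₀ = 12.0897/(1+0.115)^1 + 14.9755/(1+0.115)^2 + 18.5502/(1+0.115)^3 + 22.9781/(1+0.115)^4 + 411.2693/(1+0.115)^4 = 317.2262

R$317.23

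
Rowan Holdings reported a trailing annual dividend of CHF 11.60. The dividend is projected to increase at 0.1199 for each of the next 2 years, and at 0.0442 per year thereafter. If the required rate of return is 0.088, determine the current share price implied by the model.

Two-stage DDM. Project D₁…D_2 at 0.1199, terminal growth 0.0442, discount at r = 0.088.
D_1 = 12.9908
D_2 = 14.5484
Terminal value at t=2: TV = D_3/(r−g) = 15.1915/(0.088−0.0442) = 346.8375
P₀ = 12.9908/(1+0.088)^1 + 14.5484/(1+0.088)^2 + 346.8375/(1+0.088)^2 = 317.2307

CHF 317.23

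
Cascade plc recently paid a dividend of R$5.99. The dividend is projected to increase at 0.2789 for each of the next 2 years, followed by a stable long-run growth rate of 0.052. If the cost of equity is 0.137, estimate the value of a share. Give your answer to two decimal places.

R$108.11

Two-stage DDM. Project D₁…D_2 at 0.2789, terminal growth 0.052, discount at r = 0.137.
D_1 = 7.6606
D_2 = 9.7972
Terminal value at t=2: TV = D_3/(r−g) = 10.3066/(0.137−0.052) = 121.2542
P₀ = 7.6606/(1+0.137)^1 + 9.7972/(1+0.137)^2 + 121.2542/(1+0.137)^2 = 108.1102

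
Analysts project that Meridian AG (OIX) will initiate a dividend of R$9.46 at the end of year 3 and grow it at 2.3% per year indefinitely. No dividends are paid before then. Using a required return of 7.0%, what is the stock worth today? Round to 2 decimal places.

R$175.80

Deferred-dividend DDM. At t=2 the remaining stream is a growing perpetuity with first payment D_3 = 9.46.
V_2 = D_3/(r−g) = 9.46/(0.07−0.023) = 201.2766
P₀ = V_2/(1+r)^2 = 201.2766/(1+0.07)^2 = 175.8028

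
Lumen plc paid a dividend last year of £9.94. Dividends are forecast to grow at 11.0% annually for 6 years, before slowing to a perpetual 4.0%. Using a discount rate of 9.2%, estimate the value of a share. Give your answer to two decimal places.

£282.47

Two-stage DDM. Project D₁…D_6 at 0.11, terminal growth 0.04, discount at r = 0.092.
D_1 = 11.0334
D_2 = 12.2471
D_3 = 13.5943
D_4 = 15.0896
D_5 = 16.7495
D_6 = 18.5919
Terminal value at t=6: TV = D_7/(r−g) = 19.3356/(0.092−0.04) = 371.8384
P₀ = 11.0334/(1+0.092)^1 + 12.2471/(1+0.092)^2 + 13.5943/(1+0.092)^3 + 15.0896/(1+0.092)^4 + 16.7495/(1+0.092)^5 + 18.5919/(1+0.092)^6 + 371.8384/(1+0.092)^6 = 282.4667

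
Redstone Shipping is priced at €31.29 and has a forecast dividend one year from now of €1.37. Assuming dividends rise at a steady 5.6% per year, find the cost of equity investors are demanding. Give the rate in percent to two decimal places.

9.98%

Rearranging the constant-growth DDM: r = D₁/P₀ + g.
r = 1.3700 / 31.29 + 0.056 = 0.04378 + 0.056 = 0.09978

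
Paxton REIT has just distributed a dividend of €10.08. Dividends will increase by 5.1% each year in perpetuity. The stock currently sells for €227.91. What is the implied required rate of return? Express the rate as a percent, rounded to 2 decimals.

Rearranging the constant-growth DDM: r = D₁/P₀ + g.
D₁ = 10.08 × (1 + 0.051) = 10.5941.
r = 10.5941 / 227.91 + 0.051 = 0.04648 + 0.051 = 0.09748

9.75%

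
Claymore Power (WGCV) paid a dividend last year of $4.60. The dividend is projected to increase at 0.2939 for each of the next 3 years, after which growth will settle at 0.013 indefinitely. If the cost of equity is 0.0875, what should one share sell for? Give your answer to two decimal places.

$125.08

Two-stage DDM. Project D₁…D_3 at 0.2939, terminal growth 0.013, discount at r = 0.0875.
D_1 = 5.9519
D_2 = 7.7012
D_3 = 9.9646
Terminal value at t=3: TV = D_4/(r−g) = 10.0941/(0.0875−0.013) = 135.4918
P₀ = 5.9519/(1+0.0875)^1 + 7.7012/(1+0.0875)^2 + 9.9646/(1+0.0875)^3 + 135.4918/(1+0.0875)^3 = 125.0803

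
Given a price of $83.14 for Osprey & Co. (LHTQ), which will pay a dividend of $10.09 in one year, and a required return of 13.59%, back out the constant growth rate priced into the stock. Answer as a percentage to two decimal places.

From P₀ = D₁/(r − g), the implied growth is g = r − D₁/P₀.
g = 0.1359 − 10.09/83.14 = 0.1359 − 0.12136 = 0.01454

1.45%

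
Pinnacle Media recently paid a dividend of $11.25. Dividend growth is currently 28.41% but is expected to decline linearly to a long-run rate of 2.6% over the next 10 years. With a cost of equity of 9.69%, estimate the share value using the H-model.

H-model: P₀ = D₀[(1+g_L) + H(g_S−g_L)]/(r−g_L), with H = 10/2 = 5.
P₀ = 11.25 × [(1+0.026) + 5×(0.2841−0.026)] / (0.0969−0.026)
   = 11.25 × 2.3165 / 0.0709 = 367.5688

$367.57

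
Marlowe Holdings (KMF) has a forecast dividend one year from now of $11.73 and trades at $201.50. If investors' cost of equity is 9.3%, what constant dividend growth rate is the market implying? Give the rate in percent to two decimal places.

3.48%

From P₀ = D₁/(r − g), the implied growth is g = r − D₁/P₀.
g = 0.093 − 11.73/201.50 = 0.093 − 0.05821 = 0.03479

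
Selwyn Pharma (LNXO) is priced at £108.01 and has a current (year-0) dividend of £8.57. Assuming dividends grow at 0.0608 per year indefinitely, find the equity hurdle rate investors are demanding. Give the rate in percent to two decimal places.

Rearranging the constant-growth DDM: r = D₁/P₀ + g.
D₁ = 8.57 × (1 + 0.0608) = 9.0911.
r = 9.0911 / 108.01 + 0.0608 = 0.08417 + 0.0608 = 0.14497

14.50%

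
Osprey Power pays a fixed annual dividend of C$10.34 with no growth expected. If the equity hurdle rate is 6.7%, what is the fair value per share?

C$154.33

Zero-growth DDM (perpetuity): P₀ = D/r = 10.34 / 0.067 = 154.3284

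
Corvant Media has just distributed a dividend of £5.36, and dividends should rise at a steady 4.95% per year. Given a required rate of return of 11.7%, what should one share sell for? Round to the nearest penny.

Gordon growth model: P₀ = D₁/(r − g). D₁ = 5.36 × (1 + 0.0495) = 5.6253.
P₀ = 5.6253 / (0.117 − 0.0495) = 5.6253 / 0.0675 = 83.3381

£83.34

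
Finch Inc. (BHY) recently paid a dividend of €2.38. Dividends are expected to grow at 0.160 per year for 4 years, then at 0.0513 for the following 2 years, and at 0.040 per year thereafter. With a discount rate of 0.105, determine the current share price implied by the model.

Three-stage DDM. Project D₁…D_6; terminal Gordon value at t=6 with g = 0.04; discount at r = 0.105.
D_1 = 2.7608
D_2 = 3.2025
D_3 = 3.7149
D_4 = 4.3093
D_5 = 4.5304
D_6 = 4.7628
TV_6 = 4.9533/(0.105−0.04) = 76.2048
P₀ = Σ Dₜ/(1+r)ᵗ + TV_6/(1+r)^6 = 57.9922

€57.99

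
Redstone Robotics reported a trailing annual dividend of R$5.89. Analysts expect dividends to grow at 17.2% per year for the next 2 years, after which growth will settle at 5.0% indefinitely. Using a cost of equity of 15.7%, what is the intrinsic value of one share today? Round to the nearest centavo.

R$71.32

Two-stage DDM. Project D₁…D_2 at 0.172, terminal growth 0.05, discount at r = 0.157.
D_1 = 6.9031
D_2 = 8.0904
Terminal value at t=2: TV = D_3/(r−g) = 8.4949/(0.157−0.05) = 79.3919
P₀ = 6.9031/(1+0.157)^1 + 8.0904/(1+0.157)^2 + 79.3919/(1+0.157)^2 = 71.3175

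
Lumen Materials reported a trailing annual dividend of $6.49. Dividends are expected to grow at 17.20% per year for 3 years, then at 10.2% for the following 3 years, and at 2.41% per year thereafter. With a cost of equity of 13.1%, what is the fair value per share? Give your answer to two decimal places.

$105.49

Three-stage DDM. Project D₁…D_6; terminal Gordon value at t=6 with g = 0.0241; discount at r = 0.131.
D_1 = 7.6063
D_2 = 8.9146
D_3 = 10.4479
D_4 = 11.5135
D_5 = 12.6879
D_6 = 13.9821
TV_6 = 14.3191/(0.131−0.0241) = 133.9482
P₀ = Σ Dₜ/(1+r)ᵗ + TV_6/(1+r)^6 = 105.4862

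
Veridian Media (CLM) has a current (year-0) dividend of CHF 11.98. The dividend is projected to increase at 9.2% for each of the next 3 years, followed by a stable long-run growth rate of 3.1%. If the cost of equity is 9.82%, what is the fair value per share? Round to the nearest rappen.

Two-stage DDM. Project D₁…D_3 at 0.092, terminal growth 0.031, discount at r = 0.0982.
D_1 = 13.0822
D_2 = 14.2857
D_3 = 15.6000
Terminal value at t=3: TV = D_4/(r−g) = 16.0836/(0.0982−0.031) = 239.3394
P₀ = 13.0822/(1+0.0982)^1 + 14.2857/(1+0.0982)^2 + 15.6000/(1+0.0982)^3 + 239.3394/(1+0.0982)^3 = 216.2406

CHF 216.24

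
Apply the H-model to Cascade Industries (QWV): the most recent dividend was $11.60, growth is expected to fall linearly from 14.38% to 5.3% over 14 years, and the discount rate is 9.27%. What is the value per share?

$493.39

H-model: P₀ = D₀[(1+g_L) + H(g_S−g_L)]/(r−g_L), with H = 14/2 = 7.
P₀ = 11.60 × [(1+0.053) + 7×(0.1438−0.053)] / (0.0927−0.053)
   = 11.60 × 1.6886 / 0.0397 = 493.3945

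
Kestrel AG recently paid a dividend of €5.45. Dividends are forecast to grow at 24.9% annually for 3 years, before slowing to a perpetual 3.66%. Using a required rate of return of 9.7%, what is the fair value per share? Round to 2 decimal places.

Two-stage DDM. Project D₁…D_3 at 0.249, terminal growth 0.0366, discount at r = 0.097.
D_1 = 6.8071
D_2 = 8.5020
D_3 = 10.6190
Terminal value at t=3: TV = D_4/(r−g) = 11.0077/(0.097−0.0366) = 182.2460
P₀ = 6.8071/(1+0.097)^1 + 8.5020/(1+0.097)^2 + 10.6190/(1+0.097)^3 + 182.2460/(1+0.097)^3 = 159.3645

€159.36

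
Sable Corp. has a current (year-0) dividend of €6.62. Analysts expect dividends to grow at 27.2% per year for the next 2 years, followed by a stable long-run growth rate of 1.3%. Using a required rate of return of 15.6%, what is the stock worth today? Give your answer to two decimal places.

€72.08

Two-stage DDM. Project D₁…D_2 at 0.272, terminal growth 0.013, discount at r = 0.156.
D_1 = 8.4206
D_2 = 10.7111
Terminal value at t=2: TV = D_3/(r−g) = 10.8503/(0.156−0.013) = 75.8762
P₀ = 8.4206/(1+0.156)^1 + 10.7111/(1+0.156)^2 + 75.8762/(1+0.156)^2 = 72.0788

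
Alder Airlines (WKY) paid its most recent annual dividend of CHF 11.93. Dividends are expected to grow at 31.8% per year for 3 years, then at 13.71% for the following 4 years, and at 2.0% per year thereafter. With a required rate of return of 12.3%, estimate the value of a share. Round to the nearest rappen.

CHF 330.08

Three-stage DDM. Project D₁…D_7; terminal Gordon value at t=7 with g = 0.02; discount at r = 0.123.
D_1 = 15.7237
D_2 = 20.7239
D_3 = 27.3141
D_4 = 31.0588
D_5 = 35.3170
D_6 = 40.1590
D_7 = 45.6648
TV_7 = 46.5781/(0.123−0.02) = 452.2143
P₀ = Σ Dₜ/(1+r)ᵗ + TV_7/(1+r)^7 = 330.0817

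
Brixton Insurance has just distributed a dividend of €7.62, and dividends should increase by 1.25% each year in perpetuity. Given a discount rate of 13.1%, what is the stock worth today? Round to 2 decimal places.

€65.11

Gordon growth model: P₀ = D₁/(r − g). D₁ = 7.62 × (1 + 0.0125) = 7.7153.
P₀ = 7.7153 / (0.131 − 0.0125) = 7.7153 / 0.1185 = 65.1076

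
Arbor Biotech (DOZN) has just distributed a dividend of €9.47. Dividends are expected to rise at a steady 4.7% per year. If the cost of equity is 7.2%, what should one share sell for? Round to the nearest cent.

€396.60

Gordon growth model: P₀ = D₁/(r − g). D₁ = 9.47 × (1 + 0.047) = 9.9151.
P₀ = 9.9151 / (0.072 − 0.047) = 9.9151 / 0.025 = 396.6036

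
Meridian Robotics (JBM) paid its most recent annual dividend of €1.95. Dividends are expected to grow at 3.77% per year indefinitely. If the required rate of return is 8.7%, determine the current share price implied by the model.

Gordon growth model: P₀ = D₁/(r − g). D₁ = 1.95 × (1 + 0.0377) = 2.0235.
P₀ = 2.0235 / (0.087 − 0.0377) = 2.0235 / 0.0493 = 41.0449

€41.04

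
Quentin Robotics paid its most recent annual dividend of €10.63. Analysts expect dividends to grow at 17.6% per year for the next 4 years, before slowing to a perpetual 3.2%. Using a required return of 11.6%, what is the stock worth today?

€209.58

Two-stage DDM. Project D₁…D_4 at 0.176, terminal growth 0.032, discount at r = 0.116.
D_1 = 12.5009
D_2 = 14.7010
D_3 = 17.2884
D_4 = 20.3312
Terminal value at t=4: TV = D_5/(r−g) = 20.9818/(0.116−0.032) = 249.7830
P₀ = 12.5009/(1+0.116)^1 + 14.7010/(1+0.116)^2 + 17.2884/(1+0.116)^3 + 20.3312/(1+0.116)^4 + 249.7830/(1+0.116)^4 = 209.5804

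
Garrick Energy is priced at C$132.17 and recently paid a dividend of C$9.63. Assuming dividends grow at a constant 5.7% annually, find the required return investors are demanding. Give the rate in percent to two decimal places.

13.40%

Rearranging the constant-growth DDM: r = D₁/P₀ + g.
D₁ = 9.63 × (1 + 0.057) = 10.1789.
r = 10.1789 / 132.17 + 0.057 = 0.07701 + 0.057 = 0.13401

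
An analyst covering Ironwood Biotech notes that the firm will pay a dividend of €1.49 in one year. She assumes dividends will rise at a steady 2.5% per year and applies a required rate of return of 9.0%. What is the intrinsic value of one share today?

Gordon growth model: P₀ = D₁/(r − g), with D₁ = 1.49 given directly.
P₀ = 1.4900 / (0.09 − 0.025) = 1.4900 / 0.065 = 22.9231

€22.92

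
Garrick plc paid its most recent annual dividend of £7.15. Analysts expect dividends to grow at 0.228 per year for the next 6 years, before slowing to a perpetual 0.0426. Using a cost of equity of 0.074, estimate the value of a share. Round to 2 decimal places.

£600.85

Two-stage DDM. Project D₁…D_6 at 0.228, terminal growth 0.0426, discount at r = 0.074.
D_1 = 8.7802
D_2 = 10.7821
D_3 = 13.2404
D_4 = 16.2592
D_5 = 19.9663
D_6 = 24.5186
Terminal value at t=6: TV = D_7/(r−g) = 25.5631/(0.074−0.0426) = 814.1123
P₀ = 8.7802/(1+0.074)^1 + 10.7821/(1+0.074)^2 + 13.2404/(1+0.074)^3 + 16.2592/(1+0.074)^4 + 19.9663/(1+0.074)^5 + 24.5186/(1+0.074)^6 + 814.1123/(1+0.074)^6 = 600.8468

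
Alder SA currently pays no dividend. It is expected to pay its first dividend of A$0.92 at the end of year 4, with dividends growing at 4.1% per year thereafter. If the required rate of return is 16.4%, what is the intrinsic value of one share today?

A$4.74

Deferred-dividend DDM. At t=3 the remaining stream is a growing perpetuity with first payment D_4 = 0.92.
V_3 = D_4/(r−g) = 0.92/(0.164−0.041) = 7.4797
P₀ = V_3/(1+r)^3 = 7.4797/(1+0.164)^3 = 4.7427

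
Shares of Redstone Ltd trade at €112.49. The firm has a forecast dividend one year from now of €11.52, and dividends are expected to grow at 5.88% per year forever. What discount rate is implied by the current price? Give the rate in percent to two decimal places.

Rearranging the constant-growth DDM: r = D₁/P₀ + g.
r = 11.5200 / 112.49 + 0.0588 = 0.10241 + 0.0588 = 0.16121

16.12%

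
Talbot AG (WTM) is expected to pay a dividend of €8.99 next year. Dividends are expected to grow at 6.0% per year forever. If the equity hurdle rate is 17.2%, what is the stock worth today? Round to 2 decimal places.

Gordon growth model: P₀ = D₁/(r − g), with D₁ = 8.99 given directly.
P₀ = 8.9900 / (0.172 − 0.06) = 8.9900 / 0.112 = 80.2679

€80.27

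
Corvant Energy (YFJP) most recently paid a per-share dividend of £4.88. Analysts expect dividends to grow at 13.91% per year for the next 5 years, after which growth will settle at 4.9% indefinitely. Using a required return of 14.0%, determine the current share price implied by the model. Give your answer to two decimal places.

Two-stage DDM. Project D₁…D_5 at 0.1391, terminal growth 0.049, discount at r = 0.14.
D_1 = 5.5588
D_2 = 6.3320
D_3 = 7.2128
D_4 = 8.2161
D_5 = 9.3590
Terminal value at t=5: TV = D_6/(r−g) = 9.8176/(0.14−0.049) = 107.8855
P₀ = 5.5588/(1+0.14)^1 + 6.3320/(1+0.14)^2 + 7.2128/(1+0.14)^3 + 8.2161/(1+0.14)^4 + 9.3590/(1+0.14)^5 + 107.8855/(1+0.14)^5 = 80.3746

£80.37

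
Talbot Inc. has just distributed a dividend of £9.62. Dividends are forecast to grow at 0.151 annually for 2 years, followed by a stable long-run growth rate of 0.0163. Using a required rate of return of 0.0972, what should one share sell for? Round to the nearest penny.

Two-stage DDM. Project D₁…D_2 at 0.151, terminal growth 0.0163, discount at r = 0.0972.
D_1 = 11.0726
D_2 = 12.7446
Terminal value at t=2: TV = D_3/(r−g) = 12.9523/(0.0972−0.0163) = 160.1029
P₀ = 11.0726/(1+0.0972)^1 + 12.7446/(1+0.0972)^2 + 160.1029/(1+0.0972)^2 = 153.6709

£153.67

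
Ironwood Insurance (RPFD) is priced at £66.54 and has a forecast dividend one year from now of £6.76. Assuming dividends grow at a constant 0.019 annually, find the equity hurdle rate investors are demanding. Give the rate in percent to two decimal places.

Rearranging the constant-growth DDM: r = D₁/P₀ + g.
r = 6.7600 / 66.54 + 0.019 = 0.10159 + 0.019 = 0.12059

12.06%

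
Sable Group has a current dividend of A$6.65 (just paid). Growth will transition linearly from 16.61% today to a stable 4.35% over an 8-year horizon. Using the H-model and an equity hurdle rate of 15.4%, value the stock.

A$92.31

H-model: P₀ = D₀[(1+g_L) + H(g_S−g_L)]/(r−g_L), with H = 8/2 = 4.
P₀ = 6.65 × [(1+0.0435) + 4×(0.1661−0.0435)] / (0.154−0.0435)
   = 6.65 × 1.5339 / 0.1105 = 92.3116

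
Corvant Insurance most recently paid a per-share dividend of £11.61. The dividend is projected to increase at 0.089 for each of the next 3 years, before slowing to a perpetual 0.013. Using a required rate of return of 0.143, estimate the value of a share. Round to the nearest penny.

Two-stage DDM. Project D₁…D_3 at 0.089, terminal growth 0.013, discount at r = 0.143.
D_1 = 12.6433
D_2 = 13.7685
D_3 = 14.9939
Terminal value at t=3: TV = D_4/(r−g) = 15.1889/(0.143−0.013) = 116.8374
P₀ = 12.6433/(1+0.143)^1 + 13.7685/(1+0.143)^2 + 14.9939/(1+0.143)^3 + 116.8374/(1+0.143)^3 = 109.8840

£109.88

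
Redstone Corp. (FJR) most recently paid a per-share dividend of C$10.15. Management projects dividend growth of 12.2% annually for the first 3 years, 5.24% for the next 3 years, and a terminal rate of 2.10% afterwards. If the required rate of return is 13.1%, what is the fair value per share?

Three-stage DDM. Project D₁…D_6; terminal Gordon value at t=6 with g = 0.021; discount at r = 0.131.
D_1 = 11.3883
D_2 = 12.7777
D_3 = 14.3365
D_4 = 15.0878
D_5 = 15.8784
D_6 = 16.7104
TV_6 = 17.0613/(0.131−0.021) = 155.1030
P₀ = Σ Dₜ/(1+r)ᵗ + TV_6/(1+r)^6 = 129.8573

C$129.86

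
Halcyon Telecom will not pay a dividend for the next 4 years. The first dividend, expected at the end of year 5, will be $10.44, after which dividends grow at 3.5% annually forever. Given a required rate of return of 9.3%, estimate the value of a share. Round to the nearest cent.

$126.12

Deferred-dividend DDM. At t=4 the remaining stream is a growing perpetuity with first payment D_5 = 10.44.
V_4 = D_5/(r−g) = 10.44/(0.093−0.035) = 180.0000
P₀ = V_4/(1+r)^4 = 180.0000/(1+0.093)^4 = 126.1223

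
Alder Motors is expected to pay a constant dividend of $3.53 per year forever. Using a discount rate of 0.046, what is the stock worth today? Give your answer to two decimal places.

Zero-growth DDM (perpetuity): P₀ = D/r = 3.53 / 0.046 = 76.7391

$76.74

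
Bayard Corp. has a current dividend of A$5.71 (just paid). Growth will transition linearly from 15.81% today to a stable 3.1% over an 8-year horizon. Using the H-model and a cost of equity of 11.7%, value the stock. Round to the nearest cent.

A$102.21

H-model: P₀ = D₀[(1+g_L) + H(g_S−g_L)]/(r−g_L), with H = 8/2 = 4.
P₀ = 5.71 × [(1+0.031) + 4×(0.1581−0.031)] / (0.117−0.031)
   = 5.71 × 1.5394 / 0.086 = 102.2090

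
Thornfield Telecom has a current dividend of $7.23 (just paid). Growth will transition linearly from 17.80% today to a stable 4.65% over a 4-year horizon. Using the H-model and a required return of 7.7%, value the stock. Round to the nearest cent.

$310.42

H-model: P₀ = D₀[(1+g_L) + H(g_S−g_L)]/(r−g_L), with H = 4/2 = 2.
P₀ = 7.23 × [(1+0.0465) + 2×(0.178−0.0465)] / (0.077−0.0465)
   = 7.23 × 1.3095 / 0.0305 = 310.4159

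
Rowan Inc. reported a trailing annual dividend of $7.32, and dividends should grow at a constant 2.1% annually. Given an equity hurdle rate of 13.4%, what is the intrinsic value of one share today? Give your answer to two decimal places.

$66.14

Gordon growth model: P₀ = D₁/(r − g). D₁ = 7.32 × (1 + 0.021) = 7.4737.
P₀ = 7.4737 / (0.134 − 0.021) = 7.4737 / 0.113 = 66.1391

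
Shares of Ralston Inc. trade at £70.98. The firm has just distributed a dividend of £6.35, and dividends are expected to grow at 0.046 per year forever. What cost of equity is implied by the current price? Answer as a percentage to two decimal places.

13.96%

Rearranging the constant-growth DDM: r = D₁/P₀ + g.
D₁ = 6.35 × (1 + 0.046) = 6.6421.
r = 6.6421 / 70.98 + 0.046 = 0.09358 + 0.046 = 0.13958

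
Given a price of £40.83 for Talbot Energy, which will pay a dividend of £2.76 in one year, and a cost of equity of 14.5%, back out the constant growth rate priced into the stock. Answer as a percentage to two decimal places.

From P₀ = D₁/(r − g), the implied growth is g = r − D₁/P₀.
g = 0.145 − 2.76/40.83 = 0.145 − 0.06760 = 0.07740

7.74%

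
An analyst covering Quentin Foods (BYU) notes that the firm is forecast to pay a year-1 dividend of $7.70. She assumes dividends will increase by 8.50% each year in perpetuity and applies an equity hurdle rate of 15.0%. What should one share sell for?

Gordon growth model: P₀ = D₁/(r − g), with D₁ = 7.70 given directly.
P₀ = 7.7000 / (0.15 − 0.085) = 7.7000 / 0.065 = 118.4615

$118.46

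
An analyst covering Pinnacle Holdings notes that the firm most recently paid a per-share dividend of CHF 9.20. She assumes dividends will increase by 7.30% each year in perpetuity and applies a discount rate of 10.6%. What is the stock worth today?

Gordon growth model: P₀ = D₁/(r − g). D₁ = 9.20 × (1 + 0.073) = 9.8716.
P₀ = 9.8716 / (0.106 − 0.073) = 9.8716 / 0.033 = 299.1394

CHF 299.14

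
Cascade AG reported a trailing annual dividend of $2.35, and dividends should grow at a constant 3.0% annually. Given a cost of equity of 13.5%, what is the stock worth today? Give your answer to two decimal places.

Gordon growth model: P₀ = D₁/(r − g). D₁ = 2.35 × (1 + 0.03) = 2.4205.
P₀ = 2.4205 / (0.135 − 0.03) = 2.4205 / 0.105 = 23.0524

$23.05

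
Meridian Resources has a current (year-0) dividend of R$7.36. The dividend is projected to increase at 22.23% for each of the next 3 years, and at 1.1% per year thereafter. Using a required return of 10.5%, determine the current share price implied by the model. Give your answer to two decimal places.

R$134.25

Two-stage DDM. Project D₁…D_3 at 0.2223, terminal growth 0.011, discount at r = 0.105.
D_1 = 8.9961
D_2 = 10.9960
D_3 = 13.4404
Terminal value at t=3: TV = D_4/(r−g) = 13.5882/(0.105−0.011) = 144.5555
P₀ = 8.9961/(1+0.105)^1 + 10.9960/(1+0.105)^2 + 13.4404/(1+0.105)^3 + 144.5555/(1+0.105)^3 = 134.2473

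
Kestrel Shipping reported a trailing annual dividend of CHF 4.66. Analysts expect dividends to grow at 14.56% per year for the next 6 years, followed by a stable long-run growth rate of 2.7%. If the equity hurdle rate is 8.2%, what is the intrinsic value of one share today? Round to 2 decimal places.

Two-stage DDM. Project D₁…D_6 at 0.1456, terminal growth 0.027, discount at r = 0.082.
D_1 = 5.3385
D_2 = 6.1158
D_3 = 7.0062
D_4 = 8.0263
D_5 = 9.1950
D_6 = 10.5338
Terminal value at t=6: TV = D_7/(r−g) = 10.8182/(0.082−0.027) = 196.6943
P₀ = 5.3385/(1+0.082)^1 + 6.1158/(1+0.082)^2 + 7.0062/(1+0.082)^3 + 8.0263/(1+0.082)^4 + 9.1950/(1+0.082)^5 + 10.5338/(1+0.082)^6 + 196.6943/(1+0.082)^6 = 156.8925

CHF 156.89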